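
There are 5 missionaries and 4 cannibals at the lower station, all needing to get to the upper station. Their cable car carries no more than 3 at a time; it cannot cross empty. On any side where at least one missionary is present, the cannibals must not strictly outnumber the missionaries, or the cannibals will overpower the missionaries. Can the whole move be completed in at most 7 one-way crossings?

Yes — this plan uses 7 crossings (≤ 7):
1. 3 cannibals → the upper station.  (the lower station: 5M 1C; the upper station: 0M 3C)
2. 1 cannibal ← the lower station.  (the lower station: 5M 2C; the upper station: 0M 2C)
3. 3 missionaries → the upper station.  (the lower station: 2M 2C; the upper station: 3M 2C)
4. 1 missionary ← the lower station.  (the lower station: 3M 2C; the upper station: 2M 2C)
5. 2 missionaries and 1 cannibal → the upper station.  (the lower station: 1M 1C; the upper station: 4M 3C)
6. 1 missionary ← the lower station.  (the lower station: 2M 1C; the upper station: 3M 3C)
7. 2 missionaries and 1 cannibal → the upper station.  (the lower station: 0M 0C; the upper station: 5M 4C)

Yes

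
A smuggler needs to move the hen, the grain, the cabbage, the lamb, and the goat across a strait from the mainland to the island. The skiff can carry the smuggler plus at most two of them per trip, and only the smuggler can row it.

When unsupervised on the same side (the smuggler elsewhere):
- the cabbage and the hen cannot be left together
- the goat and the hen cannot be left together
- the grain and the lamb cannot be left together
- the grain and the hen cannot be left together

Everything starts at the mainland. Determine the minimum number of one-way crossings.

Counting alone: the smuggler can take at most 2 across per trip to the island, so moving all 5 needs at least 3 loaded trips out, with a return between consecutive ones — at least 5 crossings.
The plan below uses exactly 5 crossings, so it is optimal:
1. Smuggler goes to the island with the grain and the hen.  [the mainland: the cabbage, the goat, the lamb | the island: the grain, the hen]
2. Smuggler goes back to the mainland with the hen.  [the mainland: the cabbage, the goat, the hen, the lamb | the island: the grain]
3. Smuggler goes to the island with the cabbage and the goat.  [the mainland: the hen, the lamb | the island: the cabbage, the goat, the grain]
4. Smuggler goes back to the mainland alone.  [the mainland: the hen, the lamb | the island: the cabbage, the goat, the grain]
5. Smuggler goes to the island with the hen and the lamb.  [the mainland: — | the island: the cabbage, the goat, the grain, the hen, the lamb]

5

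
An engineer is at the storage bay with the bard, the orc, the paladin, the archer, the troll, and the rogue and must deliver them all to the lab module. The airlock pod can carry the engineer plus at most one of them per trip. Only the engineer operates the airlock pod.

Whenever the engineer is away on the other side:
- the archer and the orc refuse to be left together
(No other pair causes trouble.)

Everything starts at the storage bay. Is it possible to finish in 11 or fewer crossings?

Yes

Yes — this plan uses 11 crossings (≤ 11):
1. Engineer goes to the lab module with the orc.  [the storage bay: the archer, the bard, the paladin, the rogue, the troll | the lab module: the orc]
2. Engineer goes back to the storage bay alone.  [the storage bay: the archer, the bard, the paladin, the rogue, the troll | the lab module: the orc]
3. Engineer goes to the lab module with the bard.  [the storage bay: the archer, the paladin, the rogue, the troll | the lab module: the bard, the orc]
4. Engineer goes back to the storage bay alone.  [the storage bay: the archer, the paladin, the rogue, the troll | the lab module: the bard, the orc]
5. Engineer goes to the lab module with the paladin.  [the storage bay: the archer, the rogue, the troll | the lab module: the bard, the orc, the paladin]
6. Engineer goes back to the storage bay alone.  [the storage bay: the archer, the rogue, the troll | the lab module: the bard, the orc, the paladin]
7. Engineer goes to the lab module with the troll.  [the storage bay: the archer, the rogue | the lab module: the bard, the orc, the paladin, the troll]
8. Engineer goes back to the storage bay alone.  [the storage bay: the archer, the rogue | the lab module: the bard, the orc, the paladin, the troll]
9. Engineer goes to the lab module with the rogue.  [the storage bay: the archer | the lab module: the bard, the orc, the paladin, the rogue, the troll]
10. Engineer goes back to the storage bay alone.  [the storage bay: the archer | the lab module: the bard, the orc, the paladin, the rogue, the troll]
11. Engineer goes to the lab module with the archer.  [the storage bay: — | the lab module: the archer, the bard, the orc, the paladin, the rogue, the troll]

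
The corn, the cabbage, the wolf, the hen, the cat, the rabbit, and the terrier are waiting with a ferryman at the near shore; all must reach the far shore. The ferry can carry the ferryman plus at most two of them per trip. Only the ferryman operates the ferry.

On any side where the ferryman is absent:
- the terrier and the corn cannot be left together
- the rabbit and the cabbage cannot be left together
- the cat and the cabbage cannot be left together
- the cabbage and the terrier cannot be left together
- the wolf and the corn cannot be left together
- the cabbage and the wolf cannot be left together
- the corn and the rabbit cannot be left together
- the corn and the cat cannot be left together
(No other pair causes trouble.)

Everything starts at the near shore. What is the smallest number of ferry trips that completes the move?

Counting alone: the ferryman can take at most 2 across per trip to the far shore, so moving all 7 needs at least 4 loaded trips out, with a return between consecutive ones — at least 7 crossings.
The safety rule pushes this higher. Following every safe sequence of crossings, the most of the 7 that can be at the far shore as the ferry arrives there on crossing 7 is 6 — never all 7.
So no plan with fewer than 9 crossings exists, and this one achieves 9:
1. Ferryman goes to the far shore with the cabbage and the corn.  [the near shore: the cat, the hen, the rabbit, the terrier, the wolf | the far shore: the cabbage, the corn]
2. Ferryman goes back to the near shore alone.  [the near shore: the cat, the hen, the rabbit, the terrier, the wolf | the far shore: the cabbage, the corn]
3. Ferryman goes to the far shore with the hen.  [the near shore: the cat, the rabbit, the terrier, the wolf | the far shore: the cabbage, the corn, the hen]
4. Ferryman goes back to the near shore alone.  [the near shore: the cat, the rabbit, the terrier, the wolf | the far shore: the cabbage, the corn, the hen]
5. Ferryman goes to the far shore with the cat and the wolf.  [the near shore: the rabbit, the terrier | the far shore: the cabbage, the cat, the corn, the hen, the wolf]
6. Ferryman goes back to the near shore with the cabbage and the corn.  [the near shore: the cabbage, the corn, the rabbit, the terrier | the far shore: the cat, the hen, the wolf]
7. Ferryman goes to the far shore with the rabbit and the terrier.  [the near shore: the cabbage, the corn | the far shore: the cat, the hen, the rabbit, the terrier, the wolf]
8. Ferryman goes back to the near shore alone.  [the near shore: the cabbage, the corn | the far shore: the cat, the hen, the rabbit, the terrier, the wolf]
9. Ferryman goes to the far shore with the cabbage and the corn.  [the near shore: — | the far shore: the cabbage, the cat, the corn, the hen, the rabbit, the terrier, the wolf]

9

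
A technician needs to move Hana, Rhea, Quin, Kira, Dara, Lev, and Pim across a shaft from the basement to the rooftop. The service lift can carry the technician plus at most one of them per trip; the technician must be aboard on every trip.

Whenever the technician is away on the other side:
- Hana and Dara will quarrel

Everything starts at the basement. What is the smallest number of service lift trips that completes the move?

13

Counting alone: the technician can take at most 1 across per trip to the rooftop, so moving all 7 needs at least 7 loaded trips out, with a return between consecutive ones — at least 13 crossings.
The plan below uses exactly 13 crossings, so it is optimal:
1. Technician goes to the rooftop with Hana.  [the basement: Dara, Kira, Lev, Pim, Quin, Rhea | the rooftop: Hana]
2. Technician goes back to the basement alone.  [the basement: Dara, Kira, Lev, Pim, Quin, Rhea | the rooftop: Hana]
3. Technician goes to the rooftop with Rhea.  [the basement: Dara, Kira, Lev, Pim, Quin | the rooftop: Hana, Rhea]
4. Technician goes back to the basement alone.  [the basement: Dara, Kira, Lev, Pim, Quin | the rooftop: Hana, Rhea]
5. Technician goes to the rooftop with Quin.  [the basement: Dara, Kira, Lev, Pim | the rooftop: Hana, Quin, Rhea]
6. Technician goes back to the basement alone.  [the basement: Dara, Kira, Lev, Pim | the rooftop: Hana, Quin, Rhea]
7. Technician goes to the rooftop with Kira.  [the basement: Dara, Lev, Pim | the rooftop: Hana, Kira, Quin, Rhea]
8. Technician goes back to the basement alone.  [the basement: Dara, Lev, Pim | the rooftop: Hana, Kira, Quin, Rhea]
9. Technician goes to the rooftop with Lev.  [the basement: Dara, Pim | the rooftop: Hana, Kira, Lev, Quin, Rhea]
10. Technician goes back to the basement alone.  [the basement: Dara, Pim | the rooftop: Hana, Kira, Lev, Quin, Rhea]
11. Technician goes to the rooftop with Pim.  [the basement: Dara | the rooftop: Hana, Kira, Lev, Pim, Quin, Rhea]
12. Technician goes back to the basement alone.  [the basement: Dara | the rooftop: Hana, Kira, Lev, Pim, Quin, Rhea]
13. Technician goes to the rooftop with Dara.  [the basement: — | the rooftop: Dara, Hana, Kira, Lev, Pim, Quin, Rhea]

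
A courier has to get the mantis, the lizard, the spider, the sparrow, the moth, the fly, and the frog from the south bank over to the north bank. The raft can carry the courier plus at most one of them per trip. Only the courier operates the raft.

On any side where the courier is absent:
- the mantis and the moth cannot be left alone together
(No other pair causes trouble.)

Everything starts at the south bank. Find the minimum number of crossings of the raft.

Counting alone: the courier can take at most 1 across per trip to the north bank, so moving all 7 needs at least 7 loaded trips out, with a return between consecutive ones — at least 13 crossings.
The plan below uses exactly 13 crossings, so it is optimal:
1. Courier goes to the north bank with the mantis.  [the south bank: the fly, the frog, the lizard, the moth, the sparrow, the spider | the north bank: the mantis]
2. Courier goes back to the south bank alone.  [the south bank: the fly, the frog, the lizard, the moth, the sparrow, the spider | the north bank: the mantis]
3. Courier goes to the north bank with the lizard.  [the south bank: the fly, the frog, the moth, the sparrow, the spider | the north bank: the lizard, the mantis]
4. Courier goes back to the south bank alone.  [the south bank: the fly, the frog, the moth, the sparrow, the spider | the north bank: the lizard, the mantis]
5. Courier goes to the north bank with the spider.  [the south bank: the fly, the frog, the moth, the sparrow | the north bank: the lizard, the mantis, the spider]
6. Courier goes back to the south bank alone.  [the south bank: the fly, the frog, the moth, the sparrow | the north bank: the lizard, the mantis, the spider]
7. Courier goes to the north bank with the sparrow.  [the south bank: the fly, the frog, the moth | the north bank: the lizard, the mantis, the sparrow, the spider]
8. Courier goes back to the south bank alone.  [the south bank: the fly, the frog, the moth | the north bank: the lizard, the mantis, the sparrow, the spider]
9. Courier goes to the north bank with the fly.  [the south bank: the frog, the moth | the north bank: the fly, the lizard, the mantis, the sparrow, the spider]
10. Courier goes back to the south bank alone.  [the south bank: the frog, the moth | the north bank: the fly, the lizard, the mantis, the sparrow, the spider]
11. Courier goes to the north bank with the frog.  [the south bank: the moth | the north bank: the fly, the frog, the lizard, the mantis, the sparrow, the spider]
12. Courier goes back to the south bank alone.  [the south bank: the moth | the north bank: the fly, the frog, the lizard, the mantis, the sparrow, the spider]
13. Courier goes to the north bank with the moth.  [the south bank: — | the north bank: the fly, the frog, the lizard, the mantis, the moth, the sparrow, the spider]

13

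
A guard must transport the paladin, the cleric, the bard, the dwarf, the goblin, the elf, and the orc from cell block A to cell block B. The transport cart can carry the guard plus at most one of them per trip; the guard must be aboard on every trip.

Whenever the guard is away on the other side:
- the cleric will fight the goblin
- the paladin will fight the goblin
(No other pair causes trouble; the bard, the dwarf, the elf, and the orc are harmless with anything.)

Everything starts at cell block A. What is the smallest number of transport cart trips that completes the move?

Counting alone: the guard can take at most 1 across per trip to cell block B, so moving all 7 needs at least 7 loaded trips out, with a return between consecutive ones — at least 13 crossings.
The safety rule pushes this higher. Following every safe sequence of crossings, the most of the 7 that can be at cell block B as the transport cart arrives there on crossing 13 is 6 — never all 7.
So no plan with fewer than 15 crossings exists, and this one achieves 15:
1. Guard goes to cell block B with the goblin.
2. Guard goes back to cell block A alone.
3. Guard goes to cell block B with the paladin.
4. Guard goes back to cell block A with the goblin.
5. Guard goes to cell block B with the cleric.
6. Guard goes back to cell block A alone.
7. Guard goes to cell block B with the bard.
8. Guard goes back to cell block A alone.
9. Guard goes to cell block B with the dwarf.
10. Guard goes back to cell block A alone.
11. Guard goes to cell block B with the elf.
12. Guard goes back to cell block A alone.
13. Guard goes to cell block B with the orc.
14. Guard goes back to cell block A alone.
15. Guard goes to cell block B with the goblin.

15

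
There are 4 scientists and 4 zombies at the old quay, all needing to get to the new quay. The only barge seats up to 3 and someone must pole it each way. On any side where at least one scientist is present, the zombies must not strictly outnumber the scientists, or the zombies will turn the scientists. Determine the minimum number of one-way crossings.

Counting alone: each trip to the new quay takes at most 3 across and each return brings at least 1 back, so after t trips out (and t−1 returns) at most 3t − (t−1) of the 8 are across; that first reaches 8 at t = 4, so at least 7 crossings are needed.
The safety rule pushes this higher. Following every safe sequence of crossings, the most of the 8 that can be at the new quay as the barge arrives there on crossing 7 is 7 — never all 8.
So no plan with fewer than 9 crossings exists, and this one achieves 9:
1. 2 zombies → the new quay.  (the old quay: 4S 2Z; the new quay: 0S 2Z)
2. 1 zombie ← the old quay.  (the old quay: 4S 3Z; the new quay: 0S 1Z)
3. 3 zombies → the new quay.  (the old quay: 4S 0Z; the new quay: 0S 4Z)
4. 1 zombie ← the old quay.  (the old quay: 4S 1Z; the new quay: 0S 3Z)
5. 3 scientists → the new quay.  (the old quay: 1S 1Z; the new quay: 3S 3Z)
6. 1 scientist and 1 zombie ← the old quay.  (the old quay: 2S 2Z; the new quay: 2S 2Z)
7. 2 scientists → the new quay.  (the old quay: 0S 2Z; the new quay: 4S 2Z)
8. 1 zombie ← the old quay.  (the old quay: 0S 3Z; the new quay: 4S 1Z)
9. 3 zombies → the new quay.  (the old quay: 0S 0Z; the new quay: 4S 4Z)

9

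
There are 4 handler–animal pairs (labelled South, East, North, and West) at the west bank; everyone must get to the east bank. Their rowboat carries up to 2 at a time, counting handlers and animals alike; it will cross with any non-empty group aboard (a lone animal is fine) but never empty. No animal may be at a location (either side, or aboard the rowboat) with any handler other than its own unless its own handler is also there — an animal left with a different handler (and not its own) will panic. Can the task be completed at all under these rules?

No

Following every safe sequence of crossings from the start, the most of the 8 that can be at the east bank as the rowboat arrives there on crossings 1, 3, 5 is 2, 3, 4 respectively; the best ever achieved is 4 of 8.
From crossing 7 on, no configuration arises that was not already reachable earlier: only 44 distinct safe configurations (who is on which side, and where the rowboat is) can ever be reached, none of them has everyone across, and every continuation just revisits them. So no valid plan exists.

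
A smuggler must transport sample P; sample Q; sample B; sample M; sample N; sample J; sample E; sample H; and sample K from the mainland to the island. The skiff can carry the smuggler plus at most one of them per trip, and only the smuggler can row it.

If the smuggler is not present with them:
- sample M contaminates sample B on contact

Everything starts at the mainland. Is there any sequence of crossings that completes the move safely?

1. Smuggler goes to the island with sample B.  [the mainland: sample E, sample H, sample J, sample K, sample M, sample N, sample P, sample Q | the island: sample B]
2. Smuggler goes back to the mainland alone.  [the mainland: sample E, sample H, sample J, sample K, sample M, sample N, sample P, sample Q | the island: sample B]
3. Smuggler goes to the island with sample P.  [the mainland: sample E, sample H, sample J, sample K, sample M, sample N, sample Q | the island: sample B, sample P]
4. Smuggler goes back to the mainland alone.  [the mainland: sample E, sample H, sample J, sample K, sample M, sample N, sample Q | the island: sample B, sample P]
5. Smuggler goes to the island with sample Q.  [the mainland: sample E, sample H, sample J, sample K, sample M, sample N | the island: sample B, sample P, sample Q]
6. Smuggler goes back to the mainland alone.  [the mainland: sample E, sample H, sample J, sample K, sample M, sample N | the island: sample B, sample P, sample Q]
7. Smuggler goes to the island with sample N.  [the mainland: sample E, sample H, sample J, sample K, sample M | the island: sample B, sample N, sample P, sample Q]
8. Smuggler goes back to the mainland alone.  [the mainland: sample E, sample H, sample J, sample K, sample M | the island: sample B, sample N, sample P, sample Q]
9. Smuggler goes to the island with sample J.  [the mainland: sample E, sample H, sample K, sample M | the island: sample B, sample J, sample N, sample P, sample Q]
10. Smuggler goes back to the mainland alone.  [the mainland: sample E, sample H, sample K, sample M | the island: sample B, sample J, sample N, sample P, sample Q]
11. Smuggler goes to the island with sample E.  [the mainland: sample H, sample K, sample M | the island: sample B, sample E, sample J, sample N, sample P, sample Q]
12. Smuggler goes back to the mainland alone.  [the mainland: sample H, sample K, sample M | the island: sample B, sample E, sample J, sample N, sample P, sample Q]
13. Smuggler goes to the island with sample H.  [the mainland: sample K, sample M | the island: sample B, sample E, sample H, sample J, sample N, sample P, sample Q]
14. Smuggler goes back to the mainland alone.  [the mainland: sample K, sample M | the island: sample B, sample E, sample H, sample J, sample N, sample P, sample Q]
15. Smuggler goes to the island with sample K.  [the mainland: sample M | the island: sample B, sample E, sample H, sample J, sample K, sample N, sample P, sample Q]
16. Smuggler goes back to the mainland alone.  [the mainland: sample M | the island: sample B, sample E, sample H, sample J, sample K, sample N, sample P, sample Q]
17. Smuggler goes to the island with sample M.  [the mainland: — | the island: sample B, sample E, sample H, sample J, sample K, sample M, sample N, sample P, sample Q]

Yes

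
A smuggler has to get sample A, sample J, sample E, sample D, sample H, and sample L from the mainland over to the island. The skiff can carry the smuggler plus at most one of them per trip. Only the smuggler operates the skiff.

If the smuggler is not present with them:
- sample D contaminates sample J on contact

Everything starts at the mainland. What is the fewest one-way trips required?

Counting alone: the smuggler can take at most 1 across per trip to the island, so moving all 6 needs at least 6 loaded trips out, with a return between consecutive ones — at least 11 crossings.
The plan below uses exactly 11 crossings, so it is optimal:
1. Smuggler goes to the island with sample J.  [the mainland: sample A, sample D, sample E, sample H, sample L | the island: sample J]
2. Smuggler goes back to the mainland alone.  [the mainland: sample A, sample D, sample E, sample H, sample L | the island: sample J]
3. Smuggler goes to the island with sample A.  [the mainland: sample D, sample E, sample H, sample L | the island: sample A, sample J]
4. Smuggler goes back to the mainland alone.  [the mainland: sample D, sample E, sample H, sample L | the island: sample A, sample J]
5. Smuggler goes to the island with sample E.  [the mainland: sample D, sample H, sample L | the island: sample A, sample E, sample J]
6. Smuggler goes back to the mainland alone.  [the mainland: sample D, sample H, sample L | the island: sample A, sample E, sample J]
7. Smuggler goes to the island with sample H.  [the mainland: sample D, sample L | the island: sample A, sample E, sample H, sample J]
8. Smuggler goes back to the mainland alone.  [the mainland: sample D, sample L | the island: sample A, sample E, sample H, sample J]
9. Smuggler goes to the island with sample L.  [the mainland: sample D | the island: sample A, sample E, sample H, sample J, sample L]
10. Smuggler goes back to the mainland alone.  [the mainland: sample D | the island: sample A, sample E, sample H, sample J, sample L]
11. Smuggler goes to the island with sample D.  [the mainland: — | the island: sample A, sample D, sample E, sample H, sample J, sample L]

11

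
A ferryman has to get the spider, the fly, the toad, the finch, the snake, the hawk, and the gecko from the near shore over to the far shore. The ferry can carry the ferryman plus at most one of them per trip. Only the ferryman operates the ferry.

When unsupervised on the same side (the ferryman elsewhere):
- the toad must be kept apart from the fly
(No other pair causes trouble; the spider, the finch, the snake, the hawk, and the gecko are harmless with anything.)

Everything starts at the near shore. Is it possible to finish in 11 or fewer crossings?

No

Counting alone: the ferryman can take at most 1 across per trip to the far shore, so moving all 7 needs at least 7 loaded trips out, with a return between consecutive ones — at least 13 crossings.
Since 11 < 13, 11 crossings cannot be enough. (The shortest complete plan in fact takes 13:)
1. Ferryman goes to the far shore with the fly.
2. Ferryman goes back to the near shore alone.
3. Ferryman goes to the far shore with the spider.
4. Ferryman goes back to the near shore alone.
5. Ferryman goes to the far shore with the finch.
6. Ferryman goes back to the near shore alone.
7. Ferryman goes to the far shore with the snake.
8. Ferryman goes back to the near shore alone.
9. Ferryman goes to the far shore with the hawk.
10. Ferryman goes back to the near shore alone.
11. Ferryman goes to the far shore with the gecko.
12. Ferryman goes back to the near shore alone.
13. Ferryman goes to the far shore with the toad.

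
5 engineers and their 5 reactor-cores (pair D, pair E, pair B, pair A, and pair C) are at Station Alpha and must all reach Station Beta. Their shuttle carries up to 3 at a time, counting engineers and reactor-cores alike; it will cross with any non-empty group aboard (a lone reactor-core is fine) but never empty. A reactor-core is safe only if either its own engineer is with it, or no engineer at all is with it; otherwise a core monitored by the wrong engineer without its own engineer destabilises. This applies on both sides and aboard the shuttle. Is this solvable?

1. engineer D and reactor-core D cross → Station Beta.
2. engineer D crosses ← Station Alpha.
3. reactor-core A, reactor-core B, and reactor-core E cross → Station Beta.
4. reactor-core D crosses ← Station Alpha.
5. engineer A, engineer B, and engineer E cross → Station Beta.
6. engineer E and reactor-core E cross ← Station Alpha.
7. engineer C, engineer D, and engineer E cross → Station Beta.
8. reactor-core B crosses ← Station Alpha.
9. reactor-core D and reactor-core E cross → Station Beta.
10. reactor-core D crosses ← Station Alpha.
11. reactor-core B, reactor-core C, and reactor-core D cross → Station Beta.

Yes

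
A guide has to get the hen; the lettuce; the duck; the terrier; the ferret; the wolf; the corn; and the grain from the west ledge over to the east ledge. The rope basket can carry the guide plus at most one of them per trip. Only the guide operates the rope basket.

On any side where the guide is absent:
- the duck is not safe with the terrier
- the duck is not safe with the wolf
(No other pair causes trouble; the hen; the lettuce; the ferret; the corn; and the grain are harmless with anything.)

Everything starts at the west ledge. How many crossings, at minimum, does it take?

17

Counting alone: the guide can take at most 1 across per trip to the east ledge, so moving all 8 needs at least 8 loaded trips out, with a return between consecutive ones — at least 15 crossings.
The safety rule pushes this higher. Following every safe sequence of crossings, the most of the 8 that can be at the east ledge as the rope basket arrives there on crossing 15 is 7 — never all 8.
So no plan with fewer than 17 crossings exists, and this one achieves 17:
1. Guide goes to the east ledge with the duck.
2. Guide goes back to the west ledge alone.
3. Guide goes to the east ledge with the hen.
4. Guide goes back to the west ledge alone.
5. Guide goes to the east ledge with the lettuce.
6. Guide goes back to the west ledge alone.
7. Guide goes to the east ledge with the terrier.
8. Guide goes back to the west ledge with the duck.
9. Guide goes to the east ledge with the wolf.
10. Guide goes back to the west ledge alone.
11. Guide goes to the east ledge with the ferret.
12. Guide goes back to the west ledge alone.
13. Guide goes to the east ledge with the corn.
14. Guide goes back to the west ledge alone.
15. Guide goes to the east ledge with the grain.
16. Guide goes back to the west ledge alone.
17. Guide goes to the east ledge with the duck.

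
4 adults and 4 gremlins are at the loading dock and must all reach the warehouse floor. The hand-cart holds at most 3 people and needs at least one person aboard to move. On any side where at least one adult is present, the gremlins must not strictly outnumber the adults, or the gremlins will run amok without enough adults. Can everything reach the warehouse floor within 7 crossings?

Counting alone: each trip to the warehouse floor takes at most 3 across and each return brings at least 1 back, so after t trips out (and t−1 returns) at most 3t − (t−1) of the 8 are across; that first reaches 8 at t = 4, so at least 7 crossings are needed.
The safety rule pushes this higher. Following every safe sequence of crossings, the most of the 8 that can be at the warehouse floor as the hand-cart arrives there on crossing 7 is 7 — never all 8.
So the move cannot be finished within 7 crossings. (The shortest complete plan takes 9:)
1. 2 gremlins → the warehouse floor.  (the loading dock: 4A 2G; the warehouse floor: 0A 2G)
2. 1 gremlin ← the loading dock.  (the loading dock: 4A 3G; the warehouse floor: 0A 1G)
3. 3 gremlins → the warehouse floor.  (the loading dock: 4A 0G; the warehouse floor: 0A 4G)
4. 1 gremlin ← the loading dock.  (the loading dock: 4A 1G; the warehouse floor: 0A 3G)
5. 3 adults → the warehouse floor.  (the loading dock: 1A 1G; the warehouse floor: 3A 3G)
6. 1 adult and 1 gremlin ← the loading dock.  (the loading dock: 2A 2G; the warehouse floor: 2A 2G)
7. 2 adults → the warehouse floor.  (the loading dock: 0A 2G; the warehouse floor: 4A 2G)
8. 1 gremlin ← the loading dock.  (the loading dock: 0A 3G; the warehouse floor: 4A 1G)
9. 3 gremlins → the warehouse floor.  (the loading dock: 0A 0G; the warehouse floor: 4A 4G)

No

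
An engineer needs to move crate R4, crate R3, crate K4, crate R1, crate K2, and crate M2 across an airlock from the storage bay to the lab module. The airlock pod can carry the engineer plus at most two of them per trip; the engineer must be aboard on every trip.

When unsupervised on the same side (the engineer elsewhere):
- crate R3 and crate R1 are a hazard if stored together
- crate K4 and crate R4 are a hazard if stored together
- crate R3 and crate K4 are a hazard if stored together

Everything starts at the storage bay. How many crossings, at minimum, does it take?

5

Counting alone: the engineer can take at most 2 across per trip to the lab module, so moving all 6 needs at least 3 loaded trips out, with a return between consecutive ones — at least 5 crossings.
The plan below uses exactly 5 crossings, so it is optimal:
1. Engineer goes to the lab module with crate R3 and crate R4.  [the storage bay: crate K2, crate K4, crate M2, crate R1 | the lab module: crate R3, crate R4]
2. Engineer goes back to the storage bay alone.  [the storage bay: crate K2, crate K4, crate M2, crate R1 | the lab module: crate R3, crate R4]
3. Engineer goes to the lab module with crate K2 and crate M2.  [the storage bay: crate K4, crate R1 | the lab module: crate K2, crate M2, crate R3, crate R4]
4. Engineer goes back to the storage bay alone.  [the storage bay: crate K4, crate R1 | the lab module: crate K2, crate M2, crate R3, crate R4]
5. Engineer goes to the lab module with crate K4 and crate R1.  [the storage bay: — | the lab module: crate K2, crate K4, crate M2, crate R1, crate R3, crate R4]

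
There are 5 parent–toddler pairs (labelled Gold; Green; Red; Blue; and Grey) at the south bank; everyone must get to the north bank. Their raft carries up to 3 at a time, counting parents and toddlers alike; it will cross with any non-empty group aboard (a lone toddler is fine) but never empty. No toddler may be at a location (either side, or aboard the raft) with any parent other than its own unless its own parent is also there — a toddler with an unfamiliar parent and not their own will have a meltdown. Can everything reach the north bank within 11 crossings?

Yes

Yes — this plan uses 11 crossings (≤ 11):
1. parent Gold and toddler Gold cross → the north bank.
2. parent Gold crosses ← the south bank.
3. toddler Blue, toddler Green, and toddler Red cross → the north bank.
4. toddler Gold crosses ← the south bank.
5. parent Blue, parent Green, and parent Red cross → the north bank.
6. parent Green and toddler Green cross ← the south bank.
7. parent Gold, parent Green, and parent Grey cross → the north bank.
8. toddler Red crosses ← the south bank.
9. toddler Gold and toddler Green cross → the north bank.
10. toddler Gold crosses ← the south bank.
11. toddler Gold, toddler Grey, and toddler Red cross → the north bank.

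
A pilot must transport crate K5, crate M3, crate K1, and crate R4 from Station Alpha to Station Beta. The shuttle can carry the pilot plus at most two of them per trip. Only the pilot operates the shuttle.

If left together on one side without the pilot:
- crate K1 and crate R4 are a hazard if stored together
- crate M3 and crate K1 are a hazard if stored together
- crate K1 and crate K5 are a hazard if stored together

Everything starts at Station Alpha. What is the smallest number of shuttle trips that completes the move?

5

Counting alone: the pilot can take at most 2 across per trip to Station Beta, so moving all 4 needs at least 2 loaded trips out, with a return between consecutive ones — at least 3 crossings.
The safety rule pushes this higher. Following every safe sequence of crossings, the most of the 4 that can be at Station Beta as the shuttle arrives there on crossing 3 is 3 — never all 4.
So no plan with fewer than 5 crossings exists, and this one achieves 5:
1. Pilot goes to Station Beta with crate K1.  [Station Alpha: crate K5, crate M3, crate R4 | Station Beta: crate K1]
2. Pilot goes back to Station Alpha alone.  [Station Alpha: crate K5, crate M3, crate R4 | Station Beta: crate K1]
3. Pilot goes to Station Beta with crate K5 and crate M3.  [Station Alpha: crate R4 | Station Beta: crate K1, crate K5, crate M3]
4. Pilot goes back to Station Alpha with crate K1.  [Station Alpha: crate K1, crate R4 | Station Beta: crate K5, crate M3]
5. Pilot goes to Station Beta with crate K1 and crate R4.  [Station Alpha: — | Station Beta: crate K1, crate K5, crate M3, crate R4]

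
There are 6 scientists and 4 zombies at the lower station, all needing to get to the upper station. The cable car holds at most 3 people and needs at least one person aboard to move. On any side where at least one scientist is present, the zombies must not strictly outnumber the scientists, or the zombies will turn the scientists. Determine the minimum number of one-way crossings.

9

Counting alone: each trip to the upper station takes at most 3 across and each return brings at least 1 back, so after t trips out (and t−1 returns) at most 3t − (t−1) of the 10 are across; that first reaches 10 at t = 5, so at least 9 crossings are needed.
The plan below uses exactly 9 crossings, so it is optimal:
1. 2 zombies → the upper station.  (the lower station: 6S 2Z; the upper station: 0S 2Z)
2. 1 zombie ← the lower station.  (the lower station: 6S 3Z; the upper station: 0S 1Z)
3. 3 zombies → the upper station.  (the lower station: 6S 0Z; the upper station: 0S 4Z)
4. 1 zombie ← the lower station.  (the lower station: 6S 1Z; the upper station: 0S 3Z)
5. 3 scientists → the upper station.  (the lower station: 3S 1Z; the upper station: 3S 3Z)
6. 1 zombie ← the lower station.  (the lower station: 3S 2Z; the upper station: 3S 2Z)
7. 1 scientist and 2 zombies → the upper station.  (the lower station: 2S 0Z; the upper station: 4S 4Z)
8. 1 zombie ← the lower station.  (the lower station: 2S 1Z; the upper station: 4S 3Z)
9. 2 scientists and 1 zombie → the upper station.  (the lower station: 0S 0Z; the upper station: 6S 4Z)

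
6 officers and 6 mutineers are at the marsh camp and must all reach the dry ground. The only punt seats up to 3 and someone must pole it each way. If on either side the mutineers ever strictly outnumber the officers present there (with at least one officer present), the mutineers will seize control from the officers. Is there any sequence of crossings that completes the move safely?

No

Following every safe sequence of crossings from the start, the most of the 12 that can be at the dry ground as the punt arrives there on crossings 1, 3, 5 is 3, 5, 6 respectively; the best ever achieved is 6 of 12.
From crossing 7 on, no configuration arises that was not already reachable earlier: only 17 distinct safe configurations (who is on which side, and where the punt is) can ever be reached, none of them has everyone across, and every continuation just revisits them. They are: 0 officers + 0 mutineers across (punt back at the start); 0 officers + 1 mutineer across (punt there); 0 officers + 1 mutineer across (punt back at the start); 0 officers + 2 mutineers across (punt there); 0 officers + 2 mutineers across (punt back at the start); 0 officers + 3 mutineers across (punt there); 0 officers + 3 mutineers across (punt back at the start); 0 officers + 4 mutineers across (punt there); 0 officers + 4 mutineers across (punt back at the start); 0 officers + 5 mutineers across (punt there); 0 officers + 5 mutineers across (punt back at the start); 0 officers + 6 mutineers across (punt there); 1 officer + 1 mutineer across (punt there); 1 officer + 1 mutineer across (punt back at the start); 2 officers + 2 mutineers across (punt there); 2 officers + 2 mutineers across (punt back at the start); 3 officers + 3 mutineers across (punt there). So no valid plan exists.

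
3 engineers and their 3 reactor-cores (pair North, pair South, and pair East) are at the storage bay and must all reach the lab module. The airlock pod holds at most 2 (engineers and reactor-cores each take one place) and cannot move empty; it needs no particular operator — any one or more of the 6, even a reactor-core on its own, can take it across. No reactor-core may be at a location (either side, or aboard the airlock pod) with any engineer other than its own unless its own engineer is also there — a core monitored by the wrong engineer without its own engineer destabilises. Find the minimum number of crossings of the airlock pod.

11

Counting alone: each trip to the lab module takes at most 2 across and each return brings at least 1 back, so after t trips out (and t−1 returns) at most 2t − (t−1) of the 6 are across; that first reaches 6 at t = 5, so at least 9 crossings are needed.
The safety rule pushes this higher. Following every safe sequence of crossings, the most of the 6 that can be at the lab module as the airlock pod arrives there on crossing 9 is 5 — never all 6.
So no plan with fewer than 11 crossings exists, and this one achieves 11:
1. engineer North and reactor-core North cross → the lab module.
2. engineer North crosses ← the storage bay.
3. reactor-core East and reactor-core South cross → the lab module.
4. reactor-core North crosses ← the storage bay.
5. engineer East and engineer South cross → the lab module.
6. engineer South and reactor-core South cross ← the storage bay.
7. engineer North and engineer South cross → the lab module.
8. reactor-core East crosses ← the storage bay.
9. reactor-core North and reactor-core South cross → the lab module.
10. engineer East crosses ← the storage bay.
11. engineer East and reactor-core East cross → the lab module.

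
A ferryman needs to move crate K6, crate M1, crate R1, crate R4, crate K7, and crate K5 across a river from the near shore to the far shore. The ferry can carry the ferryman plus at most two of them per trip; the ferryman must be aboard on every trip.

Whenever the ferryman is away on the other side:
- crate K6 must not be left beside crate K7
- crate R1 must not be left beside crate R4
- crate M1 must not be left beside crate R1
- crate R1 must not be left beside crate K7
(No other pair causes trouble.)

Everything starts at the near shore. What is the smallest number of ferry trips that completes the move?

Counting alone: the ferryman can take at most 2 across per trip to the far shore, so moving all 6 needs at least 3 loaded trips out, with a return between consecutive ones — at least 5 crossings.
The safety rule pushes this higher. Following every safe sequence of crossings, the most of the 6 that can be at the far shore as the ferry arrives there on crossing 5 is 5 — never all 6.
So no plan with fewer than 7 crossings exists, and this one achieves 7:
1. Ferryman goes to the far shore with crate K6 and crate R1.  [the near shore: crate K5, crate K7, crate M1, crate R4 | the far shore: crate K6, crate R1]
2. Ferryman goes back to the near shore alone.  [the near shore: crate K5, crate K7, crate M1, crate R4 | the far shore: crate K6, crate R1]
3. Ferryman goes to the far shore with crate K5.  [the near shore: crate K7, crate M1, crate R4 | the far shore: crate K5, crate K6, crate R1]
4. Ferryman goes back to the near shore alone.  [the near shore: crate K7, crate M1, crate R4 | the far shore: crate K5, crate K6, crate R1]
5. Ferryman goes to the far shore with crate M1 and crate R4.  [the near shore: crate K7 | the far shore: crate K5, crate K6, crate M1, crate R1, crate R4]
6. Ferryman goes back to the near shore with crate R1.  [the near shore: crate K7, crate R1 | the far shore: crate K5, crate K6, crate M1, crate R4]
7. Ferryman goes to the far shore with crate K7 and crate R1.  [the near shore: — | the far shore: crate K5, crate K6, crate K7, crate M1, crate R1, crate R4]

7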